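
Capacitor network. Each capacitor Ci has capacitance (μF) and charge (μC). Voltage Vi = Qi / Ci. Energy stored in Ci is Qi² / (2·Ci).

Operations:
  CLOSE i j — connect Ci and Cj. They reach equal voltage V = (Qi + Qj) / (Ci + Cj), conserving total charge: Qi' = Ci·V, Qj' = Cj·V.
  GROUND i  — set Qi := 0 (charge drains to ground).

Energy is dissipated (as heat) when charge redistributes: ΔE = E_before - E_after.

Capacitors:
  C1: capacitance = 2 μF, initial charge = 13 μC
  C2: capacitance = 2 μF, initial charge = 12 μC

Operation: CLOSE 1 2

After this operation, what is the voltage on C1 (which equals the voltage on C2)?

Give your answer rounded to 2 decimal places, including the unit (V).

Initial: C1(2μF, Q=13μC, V=6.50V), C2(2μF, Q=12μC, V=6.00V)
Op 1: CLOSE 1-2: Q_total=25.00, C_total=4.00, V=6.25; Q1=12.50, Q2=12.50; dissipated=0.125

Answer: 6.25 V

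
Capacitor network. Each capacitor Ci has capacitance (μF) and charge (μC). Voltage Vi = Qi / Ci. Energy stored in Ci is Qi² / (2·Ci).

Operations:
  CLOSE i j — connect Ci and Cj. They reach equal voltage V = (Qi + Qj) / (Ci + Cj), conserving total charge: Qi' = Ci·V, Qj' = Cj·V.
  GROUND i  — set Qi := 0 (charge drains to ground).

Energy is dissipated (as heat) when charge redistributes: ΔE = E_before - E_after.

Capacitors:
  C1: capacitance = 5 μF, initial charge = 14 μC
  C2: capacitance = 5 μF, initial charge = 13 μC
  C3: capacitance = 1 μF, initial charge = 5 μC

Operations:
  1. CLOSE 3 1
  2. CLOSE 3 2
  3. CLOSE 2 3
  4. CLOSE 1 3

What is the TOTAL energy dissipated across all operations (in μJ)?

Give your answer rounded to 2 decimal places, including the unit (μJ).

Answer: 2.24 μJ

Derivation:
Initial: C1(5μF, Q=14μC, V=2.80V), C2(5μF, Q=13μC, V=2.60V), C3(1μF, Q=5μC, V=5.00V)
Op 1: CLOSE 3-1: Q_total=19.00, C_total=6.00, V=3.17; Q3=3.17, Q1=15.83; dissipated=2.017
Op 2: CLOSE 3-2: Q_total=16.17, C_total=6.00, V=2.69; Q3=2.69, Q2=13.47; dissipated=0.134
Op 3: CLOSE 2-3: Q_total=16.17, C_total=6.00, V=2.69; Q2=13.47, Q3=2.69; dissipated=0.000
Op 4: CLOSE 1-3: Q_total=18.53, C_total=6.00, V=3.09; Q1=15.44, Q3=3.09; dissipated=0.093
Total dissipated: 2.243 μJ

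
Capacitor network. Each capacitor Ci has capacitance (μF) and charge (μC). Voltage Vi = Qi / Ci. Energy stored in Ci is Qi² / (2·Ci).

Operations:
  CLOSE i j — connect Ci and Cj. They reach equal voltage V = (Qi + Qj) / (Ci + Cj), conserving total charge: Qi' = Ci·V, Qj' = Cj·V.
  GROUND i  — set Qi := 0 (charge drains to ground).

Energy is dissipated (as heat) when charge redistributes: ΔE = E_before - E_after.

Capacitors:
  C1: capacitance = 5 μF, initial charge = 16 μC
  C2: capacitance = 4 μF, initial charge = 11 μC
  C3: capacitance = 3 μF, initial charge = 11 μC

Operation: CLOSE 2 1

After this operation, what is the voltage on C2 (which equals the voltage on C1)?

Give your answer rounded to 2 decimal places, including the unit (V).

Answer: 3.00 V

Derivation:
Initial: C1(5μF, Q=16μC, V=3.20V), C2(4μF, Q=11μC, V=2.75V), C3(3μF, Q=11μC, V=3.67V)
Op 1: CLOSE 2-1: Q_total=27.00, C_total=9.00, V=3.00; Q2=12.00, Q1=15.00; dissipated=0.225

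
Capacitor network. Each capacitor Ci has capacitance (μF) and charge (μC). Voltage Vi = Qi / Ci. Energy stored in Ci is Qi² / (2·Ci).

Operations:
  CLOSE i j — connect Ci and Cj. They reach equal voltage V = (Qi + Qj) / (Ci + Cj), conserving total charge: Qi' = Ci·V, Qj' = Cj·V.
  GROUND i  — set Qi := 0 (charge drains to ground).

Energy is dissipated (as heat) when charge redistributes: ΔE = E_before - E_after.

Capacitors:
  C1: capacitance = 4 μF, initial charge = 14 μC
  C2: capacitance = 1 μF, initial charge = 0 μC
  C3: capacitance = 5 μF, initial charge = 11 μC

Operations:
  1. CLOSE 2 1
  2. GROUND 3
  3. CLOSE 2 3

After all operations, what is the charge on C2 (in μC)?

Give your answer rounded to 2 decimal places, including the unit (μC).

Initial: C1(4μF, Q=14μC, V=3.50V), C2(1μF, Q=0μC, V=0.00V), C3(5μF, Q=11μC, V=2.20V)
Op 1: CLOSE 2-1: Q_total=14.00, C_total=5.00, V=2.80; Q2=2.80, Q1=11.20; dissipated=4.900
Op 2: GROUND 3: Q3=0; energy lost=12.100
Op 3: CLOSE 2-3: Q_total=2.80, C_total=6.00, V=0.47; Q2=0.47, Q3=2.33; dissipated=3.267
Final charges: Q1=11.20, Q2=0.47, Q3=2.33

Answer: 0.47 μC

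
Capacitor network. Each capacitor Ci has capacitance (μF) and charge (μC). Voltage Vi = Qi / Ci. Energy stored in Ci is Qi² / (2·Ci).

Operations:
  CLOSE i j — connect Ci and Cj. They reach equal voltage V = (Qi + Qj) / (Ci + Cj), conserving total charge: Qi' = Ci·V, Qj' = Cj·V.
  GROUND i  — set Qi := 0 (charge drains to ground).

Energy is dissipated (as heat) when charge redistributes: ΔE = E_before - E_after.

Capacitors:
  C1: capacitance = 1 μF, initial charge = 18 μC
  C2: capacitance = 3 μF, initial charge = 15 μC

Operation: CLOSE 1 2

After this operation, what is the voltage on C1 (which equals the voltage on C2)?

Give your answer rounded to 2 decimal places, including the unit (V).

Answer: 8.25 V

Derivation:
Initial: C1(1μF, Q=18μC, V=18.00V), C2(3μF, Q=15μC, V=5.00V)
Op 1: CLOSE 1-2: Q_total=33.00, C_total=4.00, V=8.25; Q1=8.25, Q2=24.75; dissipated=63.375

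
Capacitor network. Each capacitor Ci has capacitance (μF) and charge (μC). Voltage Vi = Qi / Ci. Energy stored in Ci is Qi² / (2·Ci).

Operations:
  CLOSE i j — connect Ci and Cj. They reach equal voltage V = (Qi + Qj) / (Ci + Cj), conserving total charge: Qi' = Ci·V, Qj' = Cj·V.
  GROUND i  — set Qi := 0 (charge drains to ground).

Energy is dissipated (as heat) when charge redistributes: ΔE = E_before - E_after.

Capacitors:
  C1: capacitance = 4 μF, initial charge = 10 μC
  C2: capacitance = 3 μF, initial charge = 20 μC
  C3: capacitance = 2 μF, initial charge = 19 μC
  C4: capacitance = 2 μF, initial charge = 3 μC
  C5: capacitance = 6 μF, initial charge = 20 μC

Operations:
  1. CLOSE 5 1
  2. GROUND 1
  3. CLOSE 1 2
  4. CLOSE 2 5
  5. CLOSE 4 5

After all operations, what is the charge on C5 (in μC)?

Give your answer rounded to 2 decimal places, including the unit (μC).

Answer: 15.54 μC

Derivation:
Initial: C1(4μF, Q=10μC, V=2.50V), C2(3μF, Q=20μC, V=6.67V), C3(2μF, Q=19μC, V=9.50V), C4(2μF, Q=3μC, V=1.50V), C5(6μF, Q=20μC, V=3.33V)
Op 1: CLOSE 5-1: Q_total=30.00, C_total=10.00, V=3.00; Q5=18.00, Q1=12.00; dissipated=0.833
Op 2: GROUND 1: Q1=0; energy lost=18.000
Op 3: CLOSE 1-2: Q_total=20.00, C_total=7.00, V=2.86; Q1=11.43, Q2=8.57; dissipated=38.095
Op 4: CLOSE 2-5: Q_total=26.57, C_total=9.00, V=2.95; Q2=8.86, Q5=17.71; dissipated=0.020
Op 5: CLOSE 4-5: Q_total=20.71, C_total=8.00, V=2.59; Q4=5.18, Q5=15.54; dissipated=1.582
Final charges: Q1=11.43, Q2=8.86, Q3=19.00, Q4=5.18, Q5=15.54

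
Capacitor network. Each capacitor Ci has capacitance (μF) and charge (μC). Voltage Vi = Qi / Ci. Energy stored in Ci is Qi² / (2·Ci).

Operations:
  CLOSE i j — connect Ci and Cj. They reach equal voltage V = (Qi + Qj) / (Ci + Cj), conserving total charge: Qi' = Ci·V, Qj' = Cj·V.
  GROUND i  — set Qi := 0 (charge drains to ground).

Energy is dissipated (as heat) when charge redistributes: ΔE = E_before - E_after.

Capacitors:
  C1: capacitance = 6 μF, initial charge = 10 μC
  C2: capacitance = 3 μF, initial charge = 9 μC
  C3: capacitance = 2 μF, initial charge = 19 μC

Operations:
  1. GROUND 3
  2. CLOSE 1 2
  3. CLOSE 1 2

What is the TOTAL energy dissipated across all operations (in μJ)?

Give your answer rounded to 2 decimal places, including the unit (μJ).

Answer: 92.03 μJ

Derivation:
Initial: C1(6μF, Q=10μC, V=1.67V), C2(3μF, Q=9μC, V=3.00V), C3(2μF, Q=19μC, V=9.50V)
Op 1: GROUND 3: Q3=0; energy lost=90.250
Op 2: CLOSE 1-2: Q_total=19.00, C_total=9.00, V=2.11; Q1=12.67, Q2=6.33; dissipated=1.778
Op 3: CLOSE 1-2: Q_total=19.00, C_total=9.00, V=2.11; Q1=12.67, Q2=6.33; dissipated=0.000
Total dissipated: 92.028 μJ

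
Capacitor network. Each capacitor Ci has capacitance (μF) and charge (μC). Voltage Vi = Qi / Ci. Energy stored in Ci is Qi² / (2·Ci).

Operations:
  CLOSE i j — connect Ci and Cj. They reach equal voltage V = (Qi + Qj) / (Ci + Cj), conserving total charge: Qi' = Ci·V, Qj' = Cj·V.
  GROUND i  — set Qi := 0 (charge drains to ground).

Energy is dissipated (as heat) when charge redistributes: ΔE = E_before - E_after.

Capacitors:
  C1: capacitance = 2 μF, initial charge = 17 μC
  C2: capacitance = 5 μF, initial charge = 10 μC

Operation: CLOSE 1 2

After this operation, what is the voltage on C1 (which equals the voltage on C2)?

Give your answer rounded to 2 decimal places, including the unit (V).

Initial: C1(2μF, Q=17μC, V=8.50V), C2(5μF, Q=10μC, V=2.00V)
Op 1: CLOSE 1-2: Q_total=27.00, C_total=7.00, V=3.86; Q1=7.71, Q2=19.29; dissipated=30.179

Answer: 3.86 V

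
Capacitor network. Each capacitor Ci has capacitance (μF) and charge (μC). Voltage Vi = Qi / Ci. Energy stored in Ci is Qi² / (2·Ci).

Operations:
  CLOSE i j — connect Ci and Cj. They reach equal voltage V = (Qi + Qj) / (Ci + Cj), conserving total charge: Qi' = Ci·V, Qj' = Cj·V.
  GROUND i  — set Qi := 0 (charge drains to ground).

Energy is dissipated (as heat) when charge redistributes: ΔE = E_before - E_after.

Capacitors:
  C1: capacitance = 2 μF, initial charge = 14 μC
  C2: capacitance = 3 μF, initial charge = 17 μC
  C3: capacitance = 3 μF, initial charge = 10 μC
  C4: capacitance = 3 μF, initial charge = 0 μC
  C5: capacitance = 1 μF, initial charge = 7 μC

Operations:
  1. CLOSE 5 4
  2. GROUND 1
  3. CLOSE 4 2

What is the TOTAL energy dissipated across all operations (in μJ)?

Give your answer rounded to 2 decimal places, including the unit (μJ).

Answer: 78.88 μJ

Derivation:
Initial: C1(2μF, Q=14μC, V=7.00V), C2(3μF, Q=17μC, V=5.67V), C3(3μF, Q=10μC, V=3.33V), C4(3μF, Q=0μC, V=0.00V), C5(1μF, Q=7μC, V=7.00V)
Op 1: CLOSE 5-4: Q_total=7.00, C_total=4.00, V=1.75; Q5=1.75, Q4=5.25; dissipated=18.375
Op 2: GROUND 1: Q1=0; energy lost=49.000
Op 3: CLOSE 4-2: Q_total=22.25, C_total=6.00, V=3.71; Q4=11.12, Q2=11.12; dissipated=11.505
Total dissipated: 78.880 μJ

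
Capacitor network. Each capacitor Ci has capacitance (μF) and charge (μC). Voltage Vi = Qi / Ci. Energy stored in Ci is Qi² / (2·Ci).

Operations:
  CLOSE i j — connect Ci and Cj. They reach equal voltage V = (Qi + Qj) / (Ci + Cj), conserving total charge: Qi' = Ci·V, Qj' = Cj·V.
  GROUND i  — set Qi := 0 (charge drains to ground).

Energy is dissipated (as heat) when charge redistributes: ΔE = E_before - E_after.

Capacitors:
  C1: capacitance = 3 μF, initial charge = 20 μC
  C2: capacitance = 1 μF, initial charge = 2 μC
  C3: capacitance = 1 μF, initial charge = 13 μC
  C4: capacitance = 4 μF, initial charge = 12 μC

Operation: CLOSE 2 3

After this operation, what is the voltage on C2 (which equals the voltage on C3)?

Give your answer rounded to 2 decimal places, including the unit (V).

Initial: C1(3μF, Q=20μC, V=6.67V), C2(1μF, Q=2μC, V=2.00V), C3(1μF, Q=13μC, V=13.00V), C4(4μF, Q=12μC, V=3.00V)
Op 1: CLOSE 2-3: Q_total=15.00, C_total=2.00, V=7.50; Q2=7.50, Q3=7.50; dissipated=30.250

Answer: 7.50 V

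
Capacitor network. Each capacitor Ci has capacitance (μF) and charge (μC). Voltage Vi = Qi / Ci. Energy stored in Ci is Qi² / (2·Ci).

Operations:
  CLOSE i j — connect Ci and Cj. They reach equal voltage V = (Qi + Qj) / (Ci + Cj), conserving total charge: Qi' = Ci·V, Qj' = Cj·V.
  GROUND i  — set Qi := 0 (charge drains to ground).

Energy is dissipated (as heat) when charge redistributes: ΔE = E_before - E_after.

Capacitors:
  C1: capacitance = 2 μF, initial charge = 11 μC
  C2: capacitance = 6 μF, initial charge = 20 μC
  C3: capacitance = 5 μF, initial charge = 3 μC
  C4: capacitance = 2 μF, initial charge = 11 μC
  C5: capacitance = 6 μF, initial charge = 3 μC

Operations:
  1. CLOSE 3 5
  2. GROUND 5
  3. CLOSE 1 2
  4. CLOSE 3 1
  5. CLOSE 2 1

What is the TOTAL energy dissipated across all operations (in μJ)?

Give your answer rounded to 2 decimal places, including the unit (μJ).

Answer: 16.59 μJ

Derivation:
Initial: C1(2μF, Q=11μC, V=5.50V), C2(6μF, Q=20μC, V=3.33V), C3(5μF, Q=3μC, V=0.60V), C4(2μF, Q=11μC, V=5.50V), C5(6μF, Q=3μC, V=0.50V)
Op 1: CLOSE 3-5: Q_total=6.00, C_total=11.00, V=0.55; Q3=2.73, Q5=3.27; dissipated=0.014
Op 2: GROUND 5: Q5=0; energy lost=0.893
Op 3: CLOSE 1-2: Q_total=31.00, C_total=8.00, V=3.88; Q1=7.75, Q2=23.25; dissipated=3.521
Op 4: CLOSE 3-1: Q_total=10.48, C_total=7.00, V=1.50; Q3=7.48, Q1=2.99; dissipated=7.918
Op 5: CLOSE 2-1: Q_total=26.24, C_total=8.00, V=3.28; Q2=19.68, Q1=6.56; dissipated=4.242
Total dissipated: 16.588 μJ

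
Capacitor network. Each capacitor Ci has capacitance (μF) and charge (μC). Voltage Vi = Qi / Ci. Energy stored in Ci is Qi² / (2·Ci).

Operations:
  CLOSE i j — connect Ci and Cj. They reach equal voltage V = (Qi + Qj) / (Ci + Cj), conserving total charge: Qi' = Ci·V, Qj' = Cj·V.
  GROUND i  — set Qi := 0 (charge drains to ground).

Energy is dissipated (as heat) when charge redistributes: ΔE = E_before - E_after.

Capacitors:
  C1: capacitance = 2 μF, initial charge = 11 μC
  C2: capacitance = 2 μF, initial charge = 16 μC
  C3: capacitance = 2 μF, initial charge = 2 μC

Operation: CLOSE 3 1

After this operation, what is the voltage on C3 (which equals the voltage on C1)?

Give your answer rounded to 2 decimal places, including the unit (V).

Initial: C1(2μF, Q=11μC, V=5.50V), C2(2μF, Q=16μC, V=8.00V), C3(2μF, Q=2μC, V=1.00V)
Op 1: CLOSE 3-1: Q_total=13.00, C_total=4.00, V=3.25; Q3=6.50, Q1=6.50; dissipated=10.125

Answer: 3.25 V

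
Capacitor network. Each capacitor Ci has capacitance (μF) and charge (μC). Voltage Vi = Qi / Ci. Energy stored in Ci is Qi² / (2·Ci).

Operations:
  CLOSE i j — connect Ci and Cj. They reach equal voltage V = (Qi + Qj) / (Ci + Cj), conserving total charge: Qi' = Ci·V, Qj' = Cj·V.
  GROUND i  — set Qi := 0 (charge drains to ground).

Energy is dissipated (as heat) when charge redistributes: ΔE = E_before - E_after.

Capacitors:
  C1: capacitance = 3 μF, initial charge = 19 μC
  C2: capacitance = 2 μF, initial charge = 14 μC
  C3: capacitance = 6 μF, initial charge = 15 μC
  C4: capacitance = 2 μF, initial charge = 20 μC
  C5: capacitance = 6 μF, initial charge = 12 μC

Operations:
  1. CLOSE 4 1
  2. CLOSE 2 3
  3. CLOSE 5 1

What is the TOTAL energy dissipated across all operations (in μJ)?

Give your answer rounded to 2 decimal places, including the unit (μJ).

Answer: 56.89 μJ

Derivation:
Initial: C1(3μF, Q=19μC, V=6.33V), C2(2μF, Q=14μC, V=7.00V), C3(6μF, Q=15μC, V=2.50V), C4(2μF, Q=20μC, V=10.00V), C5(6μF, Q=12μC, V=2.00V)
Op 1: CLOSE 4-1: Q_total=39.00, C_total=5.00, V=7.80; Q4=15.60, Q1=23.40; dissipated=8.067
Op 2: CLOSE 2-3: Q_total=29.00, C_total=8.00, V=3.62; Q2=7.25, Q3=21.75; dissipated=15.188
Op 3: CLOSE 5-1: Q_total=35.40, C_total=9.00, V=3.93; Q5=23.60, Q1=11.80; dissipated=33.640
Total dissipated: 56.894 μJ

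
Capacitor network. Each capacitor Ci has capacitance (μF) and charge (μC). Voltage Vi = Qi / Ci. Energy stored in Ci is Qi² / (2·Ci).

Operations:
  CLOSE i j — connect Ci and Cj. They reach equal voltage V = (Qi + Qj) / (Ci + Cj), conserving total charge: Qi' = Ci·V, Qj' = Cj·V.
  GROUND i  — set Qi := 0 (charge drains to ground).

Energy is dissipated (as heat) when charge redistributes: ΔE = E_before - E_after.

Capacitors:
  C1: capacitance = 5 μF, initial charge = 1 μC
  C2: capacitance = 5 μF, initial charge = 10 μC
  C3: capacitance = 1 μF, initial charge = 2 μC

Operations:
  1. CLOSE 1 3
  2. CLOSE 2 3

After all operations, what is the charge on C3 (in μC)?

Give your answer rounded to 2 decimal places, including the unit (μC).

Initial: C1(5μF, Q=1μC, V=0.20V), C2(5μF, Q=10μC, V=2.00V), C3(1μF, Q=2μC, V=2.00V)
Op 1: CLOSE 1-3: Q_total=3.00, C_total=6.00, V=0.50; Q1=2.50, Q3=0.50; dissipated=1.350
Op 2: CLOSE 2-3: Q_total=10.50, C_total=6.00, V=1.75; Q2=8.75, Q3=1.75; dissipated=0.938
Final charges: Q1=2.50, Q2=8.75, Q3=1.75

Answer: 1.75 μC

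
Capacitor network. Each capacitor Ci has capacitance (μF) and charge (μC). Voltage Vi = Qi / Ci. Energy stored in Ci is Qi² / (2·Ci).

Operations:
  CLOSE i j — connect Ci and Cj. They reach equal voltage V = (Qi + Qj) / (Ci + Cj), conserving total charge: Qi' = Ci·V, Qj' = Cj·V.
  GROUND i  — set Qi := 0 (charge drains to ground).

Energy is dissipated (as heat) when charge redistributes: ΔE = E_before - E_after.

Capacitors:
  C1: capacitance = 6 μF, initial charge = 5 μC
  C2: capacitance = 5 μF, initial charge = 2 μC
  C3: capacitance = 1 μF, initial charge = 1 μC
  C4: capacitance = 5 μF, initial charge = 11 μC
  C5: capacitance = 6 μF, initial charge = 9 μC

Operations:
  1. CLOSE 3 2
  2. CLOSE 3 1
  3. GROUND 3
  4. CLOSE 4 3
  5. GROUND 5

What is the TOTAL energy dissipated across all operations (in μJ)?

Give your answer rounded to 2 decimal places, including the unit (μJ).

Initial: C1(6μF, Q=5μC, V=0.83V), C2(5μF, Q=2μC, V=0.40V), C3(1μF, Q=1μC, V=1.00V), C4(5μF, Q=11μC, V=2.20V), C5(6μF, Q=9μC, V=1.50V)
Op 1: CLOSE 3-2: Q_total=3.00, C_total=6.00, V=0.50; Q3=0.50, Q2=2.50; dissipated=0.150
Op 2: CLOSE 3-1: Q_total=5.50, C_total=7.00, V=0.79; Q3=0.79, Q1=4.71; dissipated=0.048
Op 3: GROUND 3: Q3=0; energy lost=0.309
Op 4: CLOSE 4-3: Q_total=11.00, C_total=6.00, V=1.83; Q4=9.17, Q3=1.83; dissipated=2.017
Op 5: GROUND 5: Q5=0; energy lost=6.750
Total dissipated: 9.273 μJ

Answer: 9.27 μJ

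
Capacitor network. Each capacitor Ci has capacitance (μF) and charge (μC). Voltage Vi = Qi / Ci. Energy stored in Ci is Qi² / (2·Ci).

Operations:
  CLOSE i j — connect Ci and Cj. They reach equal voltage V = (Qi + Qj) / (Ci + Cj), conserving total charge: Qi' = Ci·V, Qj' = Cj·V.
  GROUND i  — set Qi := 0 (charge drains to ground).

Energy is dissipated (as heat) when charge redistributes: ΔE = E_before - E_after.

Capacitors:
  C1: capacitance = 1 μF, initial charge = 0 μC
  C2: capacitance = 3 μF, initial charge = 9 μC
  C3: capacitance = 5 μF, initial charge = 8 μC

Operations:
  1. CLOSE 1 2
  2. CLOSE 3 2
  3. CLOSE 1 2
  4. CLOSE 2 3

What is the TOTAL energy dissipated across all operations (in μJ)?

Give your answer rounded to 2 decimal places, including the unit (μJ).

Initial: C1(1μF, Q=0μC, V=0.00V), C2(3μF, Q=9μC, V=3.00V), C3(5μF, Q=8μC, V=1.60V)
Op 1: CLOSE 1-2: Q_total=9.00, C_total=4.00, V=2.25; Q1=2.25, Q2=6.75; dissipated=3.375
Op 2: CLOSE 3-2: Q_total=14.75, C_total=8.00, V=1.84; Q3=9.22, Q2=5.53; dissipated=0.396
Op 3: CLOSE 1-2: Q_total=7.78, C_total=4.00, V=1.95; Q1=1.95, Q2=5.84; dissipated=0.062
Op 4: CLOSE 2-3: Q_total=15.05, C_total=8.00, V=1.88; Q2=5.65, Q3=9.41; dissipated=0.010
Total dissipated: 3.843 μJ

Answer: 3.84 μJ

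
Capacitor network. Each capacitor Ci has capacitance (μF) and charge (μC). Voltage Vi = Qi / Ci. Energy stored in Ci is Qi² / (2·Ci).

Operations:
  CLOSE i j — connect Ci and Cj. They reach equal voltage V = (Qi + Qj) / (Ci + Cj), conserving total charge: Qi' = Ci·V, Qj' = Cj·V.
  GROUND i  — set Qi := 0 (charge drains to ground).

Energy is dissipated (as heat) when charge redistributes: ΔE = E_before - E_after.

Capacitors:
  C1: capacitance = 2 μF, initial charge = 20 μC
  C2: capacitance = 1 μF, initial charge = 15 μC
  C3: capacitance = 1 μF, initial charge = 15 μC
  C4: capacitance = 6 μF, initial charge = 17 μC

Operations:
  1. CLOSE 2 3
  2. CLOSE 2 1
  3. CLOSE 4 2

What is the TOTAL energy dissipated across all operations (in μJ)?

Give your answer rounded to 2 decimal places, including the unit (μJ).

Answer: 41.77 μJ

Derivation:
Initial: C1(2μF, Q=20μC, V=10.00V), C2(1μF, Q=15μC, V=15.00V), C3(1μF, Q=15μC, V=15.00V), C4(6μF, Q=17μC, V=2.83V)
Op 1: CLOSE 2-3: Q_total=30.00, C_total=2.00, V=15.00; Q2=15.00, Q3=15.00; dissipated=0.000
Op 2: CLOSE 2-1: Q_total=35.00, C_total=3.00, V=11.67; Q2=11.67, Q1=23.33; dissipated=8.333
Op 3: CLOSE 4-2: Q_total=28.67, C_total=7.00, V=4.10; Q4=24.57, Q2=4.10; dissipated=33.440
Total dissipated: 41.774 μJ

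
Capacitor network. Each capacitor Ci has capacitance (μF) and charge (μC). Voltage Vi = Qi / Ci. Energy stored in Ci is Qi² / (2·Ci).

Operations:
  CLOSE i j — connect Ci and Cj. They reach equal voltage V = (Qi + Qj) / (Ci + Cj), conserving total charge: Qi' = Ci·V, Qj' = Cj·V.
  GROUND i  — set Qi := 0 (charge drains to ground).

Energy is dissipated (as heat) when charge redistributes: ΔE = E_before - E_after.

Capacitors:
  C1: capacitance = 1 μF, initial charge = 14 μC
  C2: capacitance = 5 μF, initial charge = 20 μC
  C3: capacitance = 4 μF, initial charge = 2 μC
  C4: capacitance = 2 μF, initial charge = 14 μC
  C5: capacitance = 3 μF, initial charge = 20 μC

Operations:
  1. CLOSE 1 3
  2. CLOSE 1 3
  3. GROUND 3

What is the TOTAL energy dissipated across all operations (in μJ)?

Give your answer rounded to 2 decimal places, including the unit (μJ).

Initial: C1(1μF, Q=14μC, V=14.00V), C2(5μF, Q=20μC, V=4.00V), C3(4μF, Q=2μC, V=0.50V), C4(2μF, Q=14μC, V=7.00V), C5(3μF, Q=20μC, V=6.67V)
Op 1: CLOSE 1-3: Q_total=16.00, C_total=5.00, V=3.20; Q1=3.20, Q3=12.80; dissipated=72.900
Op 2: CLOSE 1-3: Q_total=16.00, C_total=5.00, V=3.20; Q1=3.20, Q3=12.80; dissipated=0.000
Op 3: GROUND 3: Q3=0; energy lost=20.480
Total dissipated: 93.380 μJ

Answer: 93.38 μJ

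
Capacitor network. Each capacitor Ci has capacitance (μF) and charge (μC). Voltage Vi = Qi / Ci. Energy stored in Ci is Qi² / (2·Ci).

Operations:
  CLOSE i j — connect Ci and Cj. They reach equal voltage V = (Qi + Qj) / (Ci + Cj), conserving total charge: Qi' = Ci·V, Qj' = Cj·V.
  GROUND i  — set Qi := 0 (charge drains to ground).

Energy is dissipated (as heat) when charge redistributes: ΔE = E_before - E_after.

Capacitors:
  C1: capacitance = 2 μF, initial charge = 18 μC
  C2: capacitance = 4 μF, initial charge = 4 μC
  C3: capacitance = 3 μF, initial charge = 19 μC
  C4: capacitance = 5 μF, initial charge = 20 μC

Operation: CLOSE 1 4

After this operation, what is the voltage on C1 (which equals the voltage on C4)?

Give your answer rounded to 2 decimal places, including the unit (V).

Initial: C1(2μF, Q=18μC, V=9.00V), C2(4μF, Q=4μC, V=1.00V), C3(3μF, Q=19μC, V=6.33V), C4(5μF, Q=20μC, V=4.00V)
Op 1: CLOSE 1-4: Q_total=38.00, C_total=7.00, V=5.43; Q1=10.86, Q4=27.14; dissipated=17.857

Answer: 5.43 V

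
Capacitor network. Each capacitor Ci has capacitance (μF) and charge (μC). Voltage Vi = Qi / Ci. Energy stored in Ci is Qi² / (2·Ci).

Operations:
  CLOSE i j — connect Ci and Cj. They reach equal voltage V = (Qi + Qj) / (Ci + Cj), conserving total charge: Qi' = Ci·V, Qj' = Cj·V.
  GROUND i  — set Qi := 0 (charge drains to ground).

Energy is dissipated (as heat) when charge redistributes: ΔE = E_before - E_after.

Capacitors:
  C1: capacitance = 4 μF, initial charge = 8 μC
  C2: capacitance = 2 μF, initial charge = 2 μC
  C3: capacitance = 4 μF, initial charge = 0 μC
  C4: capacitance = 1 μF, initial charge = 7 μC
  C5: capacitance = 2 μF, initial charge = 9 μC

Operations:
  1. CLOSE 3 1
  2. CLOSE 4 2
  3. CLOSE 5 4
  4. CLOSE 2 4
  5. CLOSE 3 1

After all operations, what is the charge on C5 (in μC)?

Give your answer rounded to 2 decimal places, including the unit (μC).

Initial: C1(4μF, Q=8μC, V=2.00V), C2(2μF, Q=2μC, V=1.00V), C3(4μF, Q=0μC, V=0.00V), C4(1μF, Q=7μC, V=7.00V), C5(2μF, Q=9μC, V=4.50V)
Op 1: CLOSE 3-1: Q_total=8.00, C_total=8.00, V=1.00; Q3=4.00, Q1=4.00; dissipated=4.000
Op 2: CLOSE 4-2: Q_total=9.00, C_total=3.00, V=3.00; Q4=3.00, Q2=6.00; dissipated=12.000
Op 3: CLOSE 5-4: Q_total=12.00, C_total=3.00, V=4.00; Q5=8.00, Q4=4.00; dissipated=0.750
Op 4: CLOSE 2-4: Q_total=10.00, C_total=3.00, V=3.33; Q2=6.67, Q4=3.33; dissipated=0.333
Op 5: CLOSE 3-1: Q_total=8.00, C_total=8.00, V=1.00; Q3=4.00, Q1=4.00; dissipated=0.000
Final charges: Q1=4.00, Q2=6.67, Q3=4.00, Q4=3.33, Q5=8.00

Answer: 8.00 μC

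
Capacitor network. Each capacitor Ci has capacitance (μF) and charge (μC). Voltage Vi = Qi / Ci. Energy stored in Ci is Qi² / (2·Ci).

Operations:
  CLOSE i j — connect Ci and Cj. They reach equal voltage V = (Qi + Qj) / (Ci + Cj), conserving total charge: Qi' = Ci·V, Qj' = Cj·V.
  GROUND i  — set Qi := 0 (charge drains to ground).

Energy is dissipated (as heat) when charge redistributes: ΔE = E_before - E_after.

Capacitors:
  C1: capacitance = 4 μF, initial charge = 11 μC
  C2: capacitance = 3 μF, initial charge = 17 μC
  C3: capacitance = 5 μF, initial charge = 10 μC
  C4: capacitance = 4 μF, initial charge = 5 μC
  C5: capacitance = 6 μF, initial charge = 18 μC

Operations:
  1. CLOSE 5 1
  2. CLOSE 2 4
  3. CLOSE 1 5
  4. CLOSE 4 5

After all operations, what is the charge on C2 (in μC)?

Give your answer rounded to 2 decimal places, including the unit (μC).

Answer: 9.43 μC

Derivation:
Initial: C1(4μF, Q=11μC, V=2.75V), C2(3μF, Q=17μC, V=5.67V), C3(5μF, Q=10μC, V=2.00V), C4(4μF, Q=5μC, V=1.25V), C5(6μF, Q=18μC, V=3.00V)
Op 1: CLOSE 5-1: Q_total=29.00, C_total=10.00, V=2.90; Q5=17.40, Q1=11.60; dissipated=0.075
Op 2: CLOSE 2-4: Q_total=22.00, C_total=7.00, V=3.14; Q2=9.43, Q4=12.57; dissipated=16.720
Op 3: CLOSE 1-5: Q_total=29.00, C_total=10.00, V=2.90; Q1=11.60, Q5=17.40; dissipated=0.000
Op 4: CLOSE 4-5: Q_total=29.97, C_total=10.00, V=3.00; Q4=11.99, Q5=17.98; dissipated=0.071
Final charges: Q1=11.60, Q2=9.43, Q3=10.00, Q4=11.99, Q5=17.98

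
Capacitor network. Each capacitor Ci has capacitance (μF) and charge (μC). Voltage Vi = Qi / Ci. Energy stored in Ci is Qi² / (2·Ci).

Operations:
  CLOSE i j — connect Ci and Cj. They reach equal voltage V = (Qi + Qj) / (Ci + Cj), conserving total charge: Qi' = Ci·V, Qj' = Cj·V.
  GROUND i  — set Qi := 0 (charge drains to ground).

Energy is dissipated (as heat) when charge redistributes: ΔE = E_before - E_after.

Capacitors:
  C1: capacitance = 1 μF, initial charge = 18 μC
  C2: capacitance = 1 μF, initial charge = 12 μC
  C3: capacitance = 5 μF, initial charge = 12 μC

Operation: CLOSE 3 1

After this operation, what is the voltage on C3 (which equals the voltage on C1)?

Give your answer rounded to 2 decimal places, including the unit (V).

Answer: 5.00 V

Derivation:
Initial: C1(1μF, Q=18μC, V=18.00V), C2(1μF, Q=12μC, V=12.00V), C3(5μF, Q=12μC, V=2.40V)
Op 1: CLOSE 3-1: Q_total=30.00, C_total=6.00, V=5.00; Q3=25.00, Q1=5.00; dissipated=101.400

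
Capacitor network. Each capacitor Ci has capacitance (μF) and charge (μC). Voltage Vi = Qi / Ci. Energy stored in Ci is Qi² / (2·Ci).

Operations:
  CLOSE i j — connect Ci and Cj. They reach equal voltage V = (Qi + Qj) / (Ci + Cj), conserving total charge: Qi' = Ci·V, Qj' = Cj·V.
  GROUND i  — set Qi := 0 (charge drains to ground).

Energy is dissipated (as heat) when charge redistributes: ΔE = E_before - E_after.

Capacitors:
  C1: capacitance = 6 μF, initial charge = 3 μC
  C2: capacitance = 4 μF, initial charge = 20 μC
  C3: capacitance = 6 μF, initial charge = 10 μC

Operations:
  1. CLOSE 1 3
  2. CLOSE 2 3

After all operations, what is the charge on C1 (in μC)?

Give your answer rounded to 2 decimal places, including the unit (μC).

Initial: C1(6μF, Q=3μC, V=0.50V), C2(4μF, Q=20μC, V=5.00V), C3(6μF, Q=10μC, V=1.67V)
Op 1: CLOSE 1-3: Q_total=13.00, C_total=12.00, V=1.08; Q1=6.50, Q3=6.50; dissipated=2.042
Op 2: CLOSE 2-3: Q_total=26.50, C_total=10.00, V=2.65; Q2=10.60, Q3=15.90; dissipated=18.408
Final charges: Q1=6.50, Q2=10.60, Q3=15.90

Answer: 6.50 μC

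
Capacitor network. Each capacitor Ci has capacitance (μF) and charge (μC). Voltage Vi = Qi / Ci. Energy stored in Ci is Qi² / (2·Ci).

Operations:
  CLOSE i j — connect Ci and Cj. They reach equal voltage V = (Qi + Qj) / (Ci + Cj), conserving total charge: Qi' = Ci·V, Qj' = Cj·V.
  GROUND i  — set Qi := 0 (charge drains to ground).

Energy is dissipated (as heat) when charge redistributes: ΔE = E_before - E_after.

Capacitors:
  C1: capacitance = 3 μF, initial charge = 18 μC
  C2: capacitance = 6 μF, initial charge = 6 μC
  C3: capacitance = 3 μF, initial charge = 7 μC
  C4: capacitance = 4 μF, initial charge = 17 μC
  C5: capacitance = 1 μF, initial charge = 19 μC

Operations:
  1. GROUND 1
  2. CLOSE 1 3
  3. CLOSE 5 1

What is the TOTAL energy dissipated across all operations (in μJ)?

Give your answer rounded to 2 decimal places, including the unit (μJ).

Initial: C1(3μF, Q=18μC, V=6.00V), C2(6μF, Q=6μC, V=1.00V), C3(3μF, Q=7μC, V=2.33V), C4(4μF, Q=17μC, V=4.25V), C5(1μF, Q=19μC, V=19.00V)
Op 1: GROUND 1: Q1=0; energy lost=54.000
Op 2: CLOSE 1-3: Q_total=7.00, C_total=6.00, V=1.17; Q1=3.50, Q3=3.50; dissipated=4.083
Op 3: CLOSE 5-1: Q_total=22.50, C_total=4.00, V=5.62; Q5=5.62, Q1=16.88; dissipated=119.260
Total dissipated: 177.344 μJ

Answer: 177.34 μJ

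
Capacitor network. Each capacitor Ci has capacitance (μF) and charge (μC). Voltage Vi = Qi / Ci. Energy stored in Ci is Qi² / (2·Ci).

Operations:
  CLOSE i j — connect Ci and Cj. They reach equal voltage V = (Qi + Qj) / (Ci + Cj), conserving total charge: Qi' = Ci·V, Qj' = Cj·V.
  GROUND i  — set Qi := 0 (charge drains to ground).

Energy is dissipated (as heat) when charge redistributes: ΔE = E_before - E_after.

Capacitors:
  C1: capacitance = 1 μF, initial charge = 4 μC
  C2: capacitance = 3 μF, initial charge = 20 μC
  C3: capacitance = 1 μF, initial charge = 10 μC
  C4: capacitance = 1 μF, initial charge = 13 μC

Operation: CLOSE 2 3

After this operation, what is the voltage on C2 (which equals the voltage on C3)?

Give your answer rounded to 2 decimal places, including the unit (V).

Initial: C1(1μF, Q=4μC, V=4.00V), C2(3μF, Q=20μC, V=6.67V), C3(1μF, Q=10μC, V=10.00V), C4(1μF, Q=13μC, V=13.00V)
Op 1: CLOSE 2-3: Q_total=30.00, C_total=4.00, V=7.50; Q2=22.50, Q3=7.50; dissipated=4.167

Answer: 7.50 V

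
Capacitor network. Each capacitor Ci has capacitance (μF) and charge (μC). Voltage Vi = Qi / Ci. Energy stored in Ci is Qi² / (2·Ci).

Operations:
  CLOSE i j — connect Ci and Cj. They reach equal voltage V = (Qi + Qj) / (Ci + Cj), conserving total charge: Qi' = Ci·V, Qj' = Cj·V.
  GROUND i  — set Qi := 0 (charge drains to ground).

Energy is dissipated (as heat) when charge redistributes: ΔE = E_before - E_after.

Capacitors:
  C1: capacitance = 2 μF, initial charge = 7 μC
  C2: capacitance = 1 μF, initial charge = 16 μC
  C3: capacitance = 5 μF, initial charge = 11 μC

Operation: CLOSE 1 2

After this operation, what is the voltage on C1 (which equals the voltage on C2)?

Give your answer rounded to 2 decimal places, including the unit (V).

Initial: C1(2μF, Q=7μC, V=3.50V), C2(1μF, Q=16μC, V=16.00V), C3(5μF, Q=11μC, V=2.20V)
Op 1: CLOSE 1-2: Q_total=23.00, C_total=3.00, V=7.67; Q1=15.33, Q2=7.67; dissipated=52.083

Answer: 7.67 V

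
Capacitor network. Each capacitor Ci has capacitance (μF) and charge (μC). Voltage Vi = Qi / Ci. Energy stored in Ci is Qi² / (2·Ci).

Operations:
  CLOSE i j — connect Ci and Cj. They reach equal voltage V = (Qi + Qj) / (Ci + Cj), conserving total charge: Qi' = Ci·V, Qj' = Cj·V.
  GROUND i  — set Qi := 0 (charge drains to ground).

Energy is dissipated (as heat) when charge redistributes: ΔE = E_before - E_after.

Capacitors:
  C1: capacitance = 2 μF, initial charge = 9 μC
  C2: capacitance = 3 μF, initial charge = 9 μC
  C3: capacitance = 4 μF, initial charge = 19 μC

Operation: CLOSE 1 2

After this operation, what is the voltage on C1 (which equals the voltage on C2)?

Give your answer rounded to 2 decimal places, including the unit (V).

Answer: 3.60 V

Derivation:
Initial: C1(2μF, Q=9μC, V=4.50V), C2(3μF, Q=9μC, V=3.00V), C3(4μF, Q=19μC, V=4.75V)
Op 1: CLOSE 1-2: Q_total=18.00, C_total=5.00, V=3.60; Q1=7.20, Q2=10.80; dissipated=1.350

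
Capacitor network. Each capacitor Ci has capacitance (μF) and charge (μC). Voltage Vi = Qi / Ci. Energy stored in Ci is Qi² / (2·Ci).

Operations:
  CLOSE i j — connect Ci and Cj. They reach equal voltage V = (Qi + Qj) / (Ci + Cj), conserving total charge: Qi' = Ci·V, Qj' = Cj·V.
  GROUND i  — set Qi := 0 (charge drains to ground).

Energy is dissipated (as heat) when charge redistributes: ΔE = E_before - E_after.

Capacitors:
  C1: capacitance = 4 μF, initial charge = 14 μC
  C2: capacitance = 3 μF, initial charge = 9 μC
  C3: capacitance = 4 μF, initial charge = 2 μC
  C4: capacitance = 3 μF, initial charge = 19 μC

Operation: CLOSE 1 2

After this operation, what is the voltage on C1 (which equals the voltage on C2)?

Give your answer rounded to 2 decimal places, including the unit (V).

Initial: C1(4μF, Q=14μC, V=3.50V), C2(3μF, Q=9μC, V=3.00V), C3(4μF, Q=2μC, V=0.50V), C4(3μF, Q=19μC, V=6.33V)
Op 1: CLOSE 1-2: Q_total=23.00, C_total=7.00, V=3.29; Q1=13.14, Q2=9.86; dissipated=0.214

Answer: 3.29 V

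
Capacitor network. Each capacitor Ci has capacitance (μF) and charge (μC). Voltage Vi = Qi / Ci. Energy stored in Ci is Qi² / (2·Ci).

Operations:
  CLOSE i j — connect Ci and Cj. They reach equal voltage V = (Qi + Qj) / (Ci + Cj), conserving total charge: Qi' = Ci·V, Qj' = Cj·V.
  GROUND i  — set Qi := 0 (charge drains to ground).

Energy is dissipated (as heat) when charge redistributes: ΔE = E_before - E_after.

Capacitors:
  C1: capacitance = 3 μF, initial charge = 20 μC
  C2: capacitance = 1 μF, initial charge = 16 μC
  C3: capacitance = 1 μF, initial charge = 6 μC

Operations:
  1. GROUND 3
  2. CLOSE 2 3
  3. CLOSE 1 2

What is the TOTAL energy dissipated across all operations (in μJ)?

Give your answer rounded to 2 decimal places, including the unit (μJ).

Answer: 82.67 μJ

Derivation:
Initial: C1(3μF, Q=20μC, V=6.67V), C2(1μF, Q=16μC, V=16.00V), C3(1μF, Q=6μC, V=6.00V)
Op 1: GROUND 3: Q3=0; energy lost=18.000
Op 2: CLOSE 2-3: Q_total=16.00, C_total=2.00, V=8.00; Q2=8.00, Q3=8.00; dissipated=64.000
Op 3: CLOSE 1-2: Q_total=28.00, C_total=4.00, V=7.00; Q1=21.00, Q2=7.00; dissipated=0.667
Total dissipated: 82.667 μJ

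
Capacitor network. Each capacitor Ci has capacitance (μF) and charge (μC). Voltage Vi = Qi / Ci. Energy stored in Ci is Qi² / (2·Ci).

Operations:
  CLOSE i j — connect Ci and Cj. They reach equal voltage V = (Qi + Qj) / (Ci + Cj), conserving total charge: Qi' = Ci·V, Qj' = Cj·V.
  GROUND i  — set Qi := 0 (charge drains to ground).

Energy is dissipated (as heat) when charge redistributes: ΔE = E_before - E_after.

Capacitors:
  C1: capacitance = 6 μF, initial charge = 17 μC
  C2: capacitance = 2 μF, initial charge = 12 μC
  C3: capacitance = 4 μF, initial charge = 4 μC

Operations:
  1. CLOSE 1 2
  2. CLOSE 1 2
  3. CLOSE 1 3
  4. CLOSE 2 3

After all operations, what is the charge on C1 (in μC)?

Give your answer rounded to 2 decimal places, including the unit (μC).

Initial: C1(6μF, Q=17μC, V=2.83V), C2(2μF, Q=12μC, V=6.00V), C3(4μF, Q=4μC, V=1.00V)
Op 1: CLOSE 1-2: Q_total=29.00, C_total=8.00, V=3.62; Q1=21.75, Q2=7.25; dissipated=7.521
Op 2: CLOSE 1-2: Q_total=29.00, C_total=8.00, V=3.62; Q1=21.75, Q2=7.25; dissipated=0.000
Op 3: CLOSE 1-3: Q_total=25.75, C_total=10.00, V=2.58; Q1=15.45, Q3=10.30; dissipated=8.269
Op 4: CLOSE 2-3: Q_total=17.55, C_total=6.00, V=2.92; Q2=5.85, Q3=11.70; dissipated=0.735
Final charges: Q1=15.45, Q2=5.85, Q3=11.70

Answer: 15.45 μC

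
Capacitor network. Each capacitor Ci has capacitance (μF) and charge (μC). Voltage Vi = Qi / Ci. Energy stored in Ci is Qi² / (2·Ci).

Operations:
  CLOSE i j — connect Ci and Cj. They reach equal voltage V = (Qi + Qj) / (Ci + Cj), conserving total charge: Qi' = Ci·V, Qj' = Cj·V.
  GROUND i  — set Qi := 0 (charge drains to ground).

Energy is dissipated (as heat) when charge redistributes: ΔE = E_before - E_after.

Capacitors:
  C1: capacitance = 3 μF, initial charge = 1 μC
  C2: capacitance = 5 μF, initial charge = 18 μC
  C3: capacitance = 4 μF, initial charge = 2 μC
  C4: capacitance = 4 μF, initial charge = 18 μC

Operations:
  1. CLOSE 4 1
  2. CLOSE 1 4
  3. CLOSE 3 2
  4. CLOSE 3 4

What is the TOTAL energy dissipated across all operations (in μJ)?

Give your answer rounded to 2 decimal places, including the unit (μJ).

Initial: C1(3μF, Q=1μC, V=0.33V), C2(5μF, Q=18μC, V=3.60V), C3(4μF, Q=2μC, V=0.50V), C4(4μF, Q=18μC, V=4.50V)
Op 1: CLOSE 4-1: Q_total=19.00, C_total=7.00, V=2.71; Q4=10.86, Q1=8.14; dissipated=14.881
Op 2: CLOSE 1-4: Q_total=19.00, C_total=7.00, V=2.71; Q1=8.14, Q4=10.86; dissipated=0.000
Op 3: CLOSE 3-2: Q_total=20.00, C_total=9.00, V=2.22; Q3=8.89, Q2=11.11; dissipated=10.678
Op 4: CLOSE 3-4: Q_total=19.75, C_total=8.00, V=2.47; Q3=9.87, Q4=9.87; dissipated=0.242
Total dissipated: 25.801 μJ

Answer: 25.80 μJ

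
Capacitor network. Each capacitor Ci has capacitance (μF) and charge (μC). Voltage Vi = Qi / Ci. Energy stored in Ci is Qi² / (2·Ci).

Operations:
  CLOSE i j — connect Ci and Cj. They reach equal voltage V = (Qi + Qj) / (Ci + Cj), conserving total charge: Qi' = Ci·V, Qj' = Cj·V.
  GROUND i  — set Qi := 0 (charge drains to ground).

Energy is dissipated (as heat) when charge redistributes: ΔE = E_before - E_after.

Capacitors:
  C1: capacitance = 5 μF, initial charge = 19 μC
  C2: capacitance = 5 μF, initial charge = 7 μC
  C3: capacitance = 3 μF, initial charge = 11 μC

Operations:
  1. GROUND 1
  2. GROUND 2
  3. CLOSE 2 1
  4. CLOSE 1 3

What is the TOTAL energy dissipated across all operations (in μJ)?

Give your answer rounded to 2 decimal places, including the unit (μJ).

Answer: 53.60 μJ

Derivation:
Initial: C1(5μF, Q=19μC, V=3.80V), C2(5μF, Q=7μC, V=1.40V), C3(3μF, Q=11μC, V=3.67V)
Op 1: GROUND 1: Q1=0; energy lost=36.100
Op 2: GROUND 2: Q2=0; energy lost=4.900
Op 3: CLOSE 2-1: Q_total=0.00, C_total=10.00, V=0.00; Q2=0.00, Q1=0.00; dissipated=0.000
Op 4: CLOSE 1-3: Q_total=11.00, C_total=8.00, V=1.38; Q1=6.88, Q3=4.12; dissipated=12.604
Total dissipated: 53.604 μJ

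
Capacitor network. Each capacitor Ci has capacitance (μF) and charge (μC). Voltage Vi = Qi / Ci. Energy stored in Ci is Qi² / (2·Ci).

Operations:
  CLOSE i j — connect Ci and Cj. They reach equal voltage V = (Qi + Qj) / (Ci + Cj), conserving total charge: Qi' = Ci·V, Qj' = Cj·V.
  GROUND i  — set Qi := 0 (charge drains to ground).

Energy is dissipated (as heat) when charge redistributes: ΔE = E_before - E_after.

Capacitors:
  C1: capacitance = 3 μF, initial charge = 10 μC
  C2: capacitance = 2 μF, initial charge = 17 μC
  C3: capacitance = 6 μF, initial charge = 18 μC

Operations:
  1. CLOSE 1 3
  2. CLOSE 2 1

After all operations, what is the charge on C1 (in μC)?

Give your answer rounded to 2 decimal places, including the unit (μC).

Answer: 15.80 μC

Derivation:
Initial: C1(3μF, Q=10μC, V=3.33V), C2(2μF, Q=17μC, V=8.50V), C3(6μF, Q=18μC, V=3.00V)
Op 1: CLOSE 1-3: Q_total=28.00, C_total=9.00, V=3.11; Q1=9.33, Q3=18.67; dissipated=0.111
Op 2: CLOSE 2-1: Q_total=26.33, C_total=5.00, V=5.27; Q2=10.53, Q1=15.80; dissipated=17.424
Final charges: Q1=15.80, Q2=10.53, Q3=18.67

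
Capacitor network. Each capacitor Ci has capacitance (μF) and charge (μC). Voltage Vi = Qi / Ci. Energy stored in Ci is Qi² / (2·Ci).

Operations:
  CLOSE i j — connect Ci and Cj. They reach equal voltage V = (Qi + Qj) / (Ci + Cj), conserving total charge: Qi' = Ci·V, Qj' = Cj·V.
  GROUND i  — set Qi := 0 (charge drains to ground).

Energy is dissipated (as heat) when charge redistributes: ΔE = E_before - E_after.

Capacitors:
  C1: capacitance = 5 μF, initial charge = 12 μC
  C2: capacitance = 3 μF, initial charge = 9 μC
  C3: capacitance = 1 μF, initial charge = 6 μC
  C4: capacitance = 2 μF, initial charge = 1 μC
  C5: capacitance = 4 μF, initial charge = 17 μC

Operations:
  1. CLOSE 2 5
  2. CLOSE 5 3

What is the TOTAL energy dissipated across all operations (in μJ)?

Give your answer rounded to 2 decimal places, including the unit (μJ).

Initial: C1(5μF, Q=12μC, V=2.40V), C2(3μF, Q=9μC, V=3.00V), C3(1μF, Q=6μC, V=6.00V), C4(2μF, Q=1μC, V=0.50V), C5(4μF, Q=17μC, V=4.25V)
Op 1: CLOSE 2-5: Q_total=26.00, C_total=7.00, V=3.71; Q2=11.14, Q5=14.86; dissipated=1.339
Op 2: CLOSE 5-3: Q_total=20.86, C_total=5.00, V=4.17; Q5=16.69, Q3=4.17; dissipated=2.090
Total dissipated: 3.429 μJ

Answer: 3.43 μJ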